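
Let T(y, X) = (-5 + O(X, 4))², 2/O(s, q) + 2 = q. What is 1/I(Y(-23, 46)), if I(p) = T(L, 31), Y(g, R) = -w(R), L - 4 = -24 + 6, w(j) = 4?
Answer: 1/16 ≈ 0.062500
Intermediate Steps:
O(s, q) = 2/(-2 + q)
L = -14 (L = 4 + (-24 + 6) = 4 - 18 = -14)
Y(g, R) = -4 (Y(g, R) = -1*4 = -4)
T(y, X) = 16 (T(y, X) = (-5 + 2/(-2 + 4))² = (-5 + 2/2)² = (-5 + 2*(½))² = (-5 + 1)² = (-4)² = 16)
I(p) = 16
1/I(Y(-23, 46)) = 1/16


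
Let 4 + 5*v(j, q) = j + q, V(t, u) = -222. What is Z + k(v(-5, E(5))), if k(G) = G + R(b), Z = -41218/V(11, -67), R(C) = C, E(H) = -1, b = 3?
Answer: 560/3 ≈ 186.67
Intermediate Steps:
Z = 557/3 (Z = -41218/(-222) = -41218*(-1/222) = 557/3 ≈ 185.67)
v(j, q) = -⅘ + j/5 + q/5 (v(j, q) = -⅘ + (j + q)/5 = -⅘ + (j/5 + q/5) = -⅘ + j/5 + q/5)
k(G) = 3 + G (k(G) = G + 3 = 3 + G)
Z + k(v(-5, E(5))) = 557/3 + (3 + (-⅘ + (⅕)*(-5) + (⅕)*(-1))) = 557/3 + (3 + (-⅘ - 1 - ⅕)) = 557/3 + (3 - 2) = 557/3 + 1 = 560/3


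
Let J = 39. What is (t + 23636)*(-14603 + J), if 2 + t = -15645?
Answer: -116351796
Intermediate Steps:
t = -15647 (t = -2 - 15645 = -15647)
(t + 23636)*(-14603 + J) = (-15647 + 23636)*(-14603 + 39) = 7989*(-14564) = -116351796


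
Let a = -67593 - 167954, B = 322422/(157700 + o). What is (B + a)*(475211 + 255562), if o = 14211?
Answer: -29591043396122835/171911 ≈ -1.7213e+11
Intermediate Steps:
B = 322422/171911 (B = 322422/(157700 + 14211) = 322422/171911 ≈ 1.8755)
a = -235547
(B + a)*(475211 + 255562) = (322422/171911 - 235547)*(475211 + 255562) = -40492797895/171911*730773 = -29591043396122835/171911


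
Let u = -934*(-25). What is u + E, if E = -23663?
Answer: -313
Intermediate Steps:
u = 23350
u + E = 23350 - 23663 = -313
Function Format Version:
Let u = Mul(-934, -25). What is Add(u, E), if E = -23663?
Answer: -313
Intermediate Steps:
u = 23350
Add(u, E) = Add(23350, -23663) = -313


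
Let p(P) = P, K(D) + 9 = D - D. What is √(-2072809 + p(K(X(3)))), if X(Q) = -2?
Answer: I*√2072818 ≈ 1439.7*I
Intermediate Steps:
K(D) = -9 (K(D) = -9 + (D - D) = -9 + 0 = -9)
√(-2072809 + p(K(X(3)))) = √(-2072809 - 9) = √(-2072818) = I*√2072818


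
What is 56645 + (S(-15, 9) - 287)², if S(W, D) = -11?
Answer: 145449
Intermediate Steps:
56645 + (S(-15, 9) - 287)² = 56645 + (-11 - 287)² = 56645 + (-298)² = 56645 + 88804 = 145449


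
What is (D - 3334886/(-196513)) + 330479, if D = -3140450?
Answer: -552192496237/196513 ≈ -2.8100e+6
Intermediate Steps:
(D - 3334886/(-196513)) + 330479 = (-3140450 - 3334886/(-196513)) + 330479 = (-3140450 - 3334886*(-1/196513)) + 330479 = (-3140450 + 3334886/196513) + 330479 = -617135915964/196513 + 330479 = -552192496237/196513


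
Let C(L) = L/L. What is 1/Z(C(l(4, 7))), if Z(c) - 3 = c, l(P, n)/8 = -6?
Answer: 1/4 ≈ 0.25000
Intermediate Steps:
l(P, n) = -48 (l(P, n) = 8*(-6) = -48)
C(L) = 1
Z(c) = 3 + c
1/Z(C(l(4, 7))) = 1/(3 + 1) = 1/4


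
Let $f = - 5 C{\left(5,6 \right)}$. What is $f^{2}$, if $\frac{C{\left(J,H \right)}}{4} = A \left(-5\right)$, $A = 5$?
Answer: $250000$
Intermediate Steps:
$C{\left(J,H \right)} = -100$ ($C{\left(J,H \right)} = 4 \cdot 5 \left(-5\right) = 4 \left(-25\right) = -100$)
$f = 500$ ($f = \left(-5\right) \left(-100\right) = 500$)
$f^{2} = 500^{2} = 250000$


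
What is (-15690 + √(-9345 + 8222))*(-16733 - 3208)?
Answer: 312874290 - 19941*I*√1123 ≈ 3.1287e+8 - 6.6825e+5*I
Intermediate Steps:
(-15690 + √(-9345 + 8222))*(-16733 - 3208) = (-15690 + √(-1123))*(-19941) = (-15690 + I*√1123)*(-19941) = 312874290 - 19941*I*√1123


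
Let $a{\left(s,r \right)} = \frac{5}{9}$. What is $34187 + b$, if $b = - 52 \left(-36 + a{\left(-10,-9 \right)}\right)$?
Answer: $\frac{324271}{9} \approx 36030.0$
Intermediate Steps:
$a{\left(s,r \right)} = \frac{5}{9}$ ($a{\left(s,r \right)} = 5 \cdot \frac{1}{9} = \frac{5}{9}$)
$b = \frac{16588}{9}$ ($b = - 52 \left(-36 + \frac{5}{9}\right) = \left(-52\right) \left(- \frac{319}{9}\right) = \frac{16588}{9} \approx 1843.1$)
$34187 + b = 34187 + \frac{16588}{9} = \frac{324271}{9}$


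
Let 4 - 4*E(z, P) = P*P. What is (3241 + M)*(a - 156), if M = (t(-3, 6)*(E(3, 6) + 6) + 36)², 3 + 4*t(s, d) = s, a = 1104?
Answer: 4514376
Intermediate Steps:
t(s, d) = -¾ + s/4
E(z, P) = 1 - P²/4 (E(z, P) = 1 - P*P/4 = 1 - P²/4)
M = 1521 (M = ((-¾ + (¼)*(-3))*((1 - ¼*6²) + 6) + 36)² = ((-¾ - ¾)*((1 - ¼*36) + 6) + 36)² = (-3*((1 - 9) + 6)/2 + 36)² = (-3*(-8 + 6)/2 + 36)² = (-3/2*(-2) + 36)² = (3 + 36)² = 39² = 1521)
(3241 + M)*(a - 156) = (3241 + 1521)*(1104 - 156) = 4762*948 = 4514376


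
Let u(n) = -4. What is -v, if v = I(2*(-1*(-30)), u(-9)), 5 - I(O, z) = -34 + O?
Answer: 21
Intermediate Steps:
I(O, z) = 39 - O (I(O, z) = 5 - (-34 + O) = 5 + (34 - O) = 39 - O)
v = -21 (v = 39 - 2*(-1*(-30)) = 39 - 2*30 = 39 - 1*60 = 39 - 60 = -21)
-v = -1*(-21) = 21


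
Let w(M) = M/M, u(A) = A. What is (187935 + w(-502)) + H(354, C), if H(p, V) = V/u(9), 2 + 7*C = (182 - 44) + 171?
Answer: 11840275/63 ≈ 1.8794e+5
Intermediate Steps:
C = 307/7 (C = -2/7 + ((182 - 44) + 171)/7 = -2/7 + (138 + 171)/7 = -2/7 + (1/7)*309 = -2/7 + 309/7 = 307/7 ≈ 43.857)
w(M) = 1
H(p, V) = V/9
(187935 + w(-502)) + H(354, C) = (187935 + 1) + (1/9)*(307/7) = 187936 + 307/63 = 11840275/63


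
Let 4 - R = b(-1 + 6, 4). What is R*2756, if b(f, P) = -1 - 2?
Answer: 19292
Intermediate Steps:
b(f, P) = -3
R = 7 (R = 4 - 1*(-3) = 4 + 3 = 7)
R*2756 = 7*2756 = 19292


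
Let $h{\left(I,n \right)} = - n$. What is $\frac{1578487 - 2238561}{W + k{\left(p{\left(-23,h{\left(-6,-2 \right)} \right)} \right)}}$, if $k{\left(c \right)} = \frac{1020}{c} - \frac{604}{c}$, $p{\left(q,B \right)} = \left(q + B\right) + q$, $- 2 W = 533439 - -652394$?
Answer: $\frac{14521628}{13044371} \approx 1.1132$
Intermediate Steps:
$W = - \frac{1185833}{2}$ ($W = - \frac{533439 - -652394}{2} = - \frac{533439 + 652394}{2} = \left(- \frac{1}{2}\right) 1185833 = - \frac{1185833}{2} \approx -5.9292 \cdot 10^{5}$)
$p{\left(q,B \right)} = B + 2 q$ ($p{\left(q,B \right)} = \left(B + q\right) + q = B + 2 q$)
$k{\left(c \right)} = \frac{416}{c}$
$\frac{1578487 - 2238561}{W + k{\left(p{\left(-23,h{\left(-6,-2 \right)} \right)} \right)}} = \frac{1578487 - 2238561}{- \frac{1185833}{2} + \frac{416}{\left(-1\right) \left(-2\right) + 2 \left(-23\right)}} = - \frac{660074}{- \frac{1185833}{2} + \frac{416}{2 - 46}} = - \frac{660074}{- \frac{1185833}{2} + \frac{416}{-44}} = - \frac{660074}{- \frac{1185833}{2} + 416 \left(- \frac{1}{44}\right)} = - \frac{660074}{- \frac{1185833}{2} - \frac{104}{11}} = - \frac{660074}{- \frac{13044371}{22}} = \left(-660074\right) \left(- \frac{22}{13044371}\right) = \frac{14521628}{13044371}$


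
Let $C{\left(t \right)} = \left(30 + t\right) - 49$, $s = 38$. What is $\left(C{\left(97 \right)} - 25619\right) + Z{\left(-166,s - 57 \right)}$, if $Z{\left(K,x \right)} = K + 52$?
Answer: $-25655$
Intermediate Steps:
$Z{\left(K,x \right)} = 52 + K$
$C{\left(t \right)} = -19 + t$
$\left(C{\left(97 \right)} - 25619\right) + Z{\left(-166,s - 57 \right)} = \left(\left(-19 + 97\right) - 25619\right) + \left(52 - 166\right) = \left(78 - 25619\right) - 114 = -25541 - 114 = -25655$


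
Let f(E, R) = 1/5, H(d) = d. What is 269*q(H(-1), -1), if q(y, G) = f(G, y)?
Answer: 269/5 ≈ 53.800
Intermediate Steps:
f(E, R) = ⅕
q(y, G) = ⅕
269*q(H(-1), -1) = 269*(⅕) = 269/5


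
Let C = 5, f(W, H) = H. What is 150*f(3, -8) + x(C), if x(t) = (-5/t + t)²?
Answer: -1184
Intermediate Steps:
x(t) = (t - 5/t)²
150*f(3, -8) + x(C) = 150*(-8) + (-5 + 5²)²/5² = -1200 + (-5 + 25)²/25 = -1200 + (1/25)*20² = -1200 + (1/25)*400 = -1200 + 16 = -1184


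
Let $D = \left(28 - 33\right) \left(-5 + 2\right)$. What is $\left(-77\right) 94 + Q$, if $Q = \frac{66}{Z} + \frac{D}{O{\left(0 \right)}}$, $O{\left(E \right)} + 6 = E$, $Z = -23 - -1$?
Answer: $- \frac{14487}{2} \approx -7243.5$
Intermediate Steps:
$Z = -22$ ($Z = -23 + 1 = -22$)
$O{\left(E \right)} = -6 + E$
$D = 15$ ($D = \left(-5\right) \left(-3\right) = 15$)
$Q = - \frac{11}{2}$ ($Q = \frac{66}{-22} + \frac{15}{-6 + 0} = 66 \left(- \frac{1}{22}\right) + \frac{15}{-6} = -3 + 15 \left(- \frac{1}{6}\right) = -3 - \frac{5}{2} = - \frac{11}{2} \approx -5.5$)
$\left(-77\right) 94 + Q = \left(-77\right) 94 - \frac{11}{2} = -7238 - \frac{11}{2} = - \frac{14487}{2}$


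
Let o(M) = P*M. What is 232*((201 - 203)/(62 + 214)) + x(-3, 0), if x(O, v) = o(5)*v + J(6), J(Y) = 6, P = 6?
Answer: 298/69 ≈ 4.3188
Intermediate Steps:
o(M) = 6*M
x(O, v) = 6 + 30*v (x(O, v) = (6*5)*v + 6 = 30*v + 6 = 6 + 30*v)
232*((201 - 203)/(62 + 214)) + x(-3, 0) = 232*((201 - 203)/(62 + 214)) + (6 + 30*0) = 232*(-2/276) + (6 + 0) = 232*(-2*1/276) + 6 = 232*(-1/138) + 6 = -116/69 + 6 = 298/69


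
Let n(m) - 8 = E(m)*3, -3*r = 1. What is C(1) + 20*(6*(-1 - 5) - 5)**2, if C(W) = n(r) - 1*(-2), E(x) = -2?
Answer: 33624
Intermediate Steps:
r = -1/3 (r = -1/3*1 = -1/3 ≈ -0.33333)
n(m) = 2 (n(m) = 8 - 2*3 = 8 - 6 = 2)
C(W) = 4 (C(W) = 2 - 1*(-2) = 2 + 2 = 4)
C(1) + 20*(6*(-1 - 5) - 5)**2 = 4 + 20*(6*(-1 - 5) - 5)**2 = 4 + 20*(6*(-6) - 5)**2 = 4 + 20*(-36 - 5)**2 = 4 + 20*(-41)**2 = 4 + 20*1681 = 4 + 33620 = 33624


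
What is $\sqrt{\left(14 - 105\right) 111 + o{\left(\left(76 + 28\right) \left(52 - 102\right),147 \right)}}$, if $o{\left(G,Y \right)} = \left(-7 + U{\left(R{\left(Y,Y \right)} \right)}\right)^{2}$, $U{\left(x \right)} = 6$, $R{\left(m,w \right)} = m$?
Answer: $10 i \sqrt{101} \approx 100.5 i$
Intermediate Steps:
$o{\left(G,Y \right)} = 1$ ($o{\left(G,Y \right)} = \left(-7 + 6\right)^{2} = \left(-1\right)^{2} = 1$)
$\sqrt{\left(14 - 105\right) 111 + o{\left(\left(76 + 28\right) \left(52 - 102\right),147 \right)}} = \sqrt{\left(14 - 105\right) 111 + 1} = \sqrt{\left(-91\right) 111 + 1} = \sqrt{-10101 + 1} = \sqrt{-10100} = 10 i \sqrt{101}$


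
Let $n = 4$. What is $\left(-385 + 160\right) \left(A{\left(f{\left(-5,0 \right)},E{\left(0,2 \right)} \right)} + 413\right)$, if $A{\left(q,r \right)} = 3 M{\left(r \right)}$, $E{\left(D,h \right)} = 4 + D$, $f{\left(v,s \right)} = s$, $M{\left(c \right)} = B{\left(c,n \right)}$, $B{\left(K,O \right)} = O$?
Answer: $-95625$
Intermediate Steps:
$M{\left(c \right)} = 4$
$A{\left(q,r \right)} = 12$ ($A{\left(q,r \right)} = 3 \cdot 4 = 12$)
$\left(-385 + 160\right) \left(A{\left(f{\left(-5,0 \right)},E{\left(0,2 \right)} \right)} + 413\right) = \left(-385 + 160\right) \left(12 + 413\right) = \left(-225\right) 425 = -95625$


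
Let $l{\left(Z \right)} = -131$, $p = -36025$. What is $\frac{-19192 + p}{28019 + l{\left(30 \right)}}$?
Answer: $- \frac{55217}{27888} \approx -1.98$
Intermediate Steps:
$\frac{-19192 + p}{28019 + l{\left(30 \right)}} = \frac{-19192 - 36025}{28019 - 131} = - \frac{55217}{27888}$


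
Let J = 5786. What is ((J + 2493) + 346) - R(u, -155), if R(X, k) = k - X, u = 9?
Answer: 8789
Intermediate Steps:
((J + 2493) + 346) - R(u, -155) = ((5786 + 2493) + 346) - (-155 - 1*9) = (8279 + 346) - (-155 - 9) = 8625 - 1*(-164) = 8625 + 164 = 8789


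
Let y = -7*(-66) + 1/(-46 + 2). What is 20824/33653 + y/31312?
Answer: 29373872403/46364680384 ≈ 0.63354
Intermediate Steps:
y = 20327/44 (y = 462 + 1/(-44) = 462 - 1/44 = 20327/44 ≈ 461.98)
20824/33653 + y/31312 = 20824/33653 + (20327/44)/31312 = 20824*(1/33653) + (20327/44)*(1/31312) = 20824/33653 + 20327/1377728 = 29373872403/46364680384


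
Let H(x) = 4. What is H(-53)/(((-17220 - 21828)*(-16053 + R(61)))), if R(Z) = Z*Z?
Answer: 1/120384984 ≈ 8.3067e-9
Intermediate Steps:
R(Z) = Z²
H(-53)/(((-17220 - 21828)*(-16053 + R(61)))) = 4/(((-17220 - 21828)*(-16053 + 61²))) = 4/((-39048*(-16053 + 3721))) = 4/((-39048*(-12332))) = 4/481539936 = 4*(1/481539936) = 1/120384984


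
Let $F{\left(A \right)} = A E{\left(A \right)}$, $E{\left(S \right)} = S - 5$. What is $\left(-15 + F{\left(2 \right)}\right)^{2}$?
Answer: $441$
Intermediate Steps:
$E{\left(S \right)} = -5 + S$
$F{\left(A \right)} = A \left(-5 + A\right)$
$\left(-15 + F{\left(2 \right)}\right)^{2} = \left(-15 + 2 \left(-5 + 2\right)\right)^{2} = \left(-15 + 2 \left(-3\right)\right)^{2} = \left(-15 - 6\right)^{2} = \left(-21\right)^{2} = 441$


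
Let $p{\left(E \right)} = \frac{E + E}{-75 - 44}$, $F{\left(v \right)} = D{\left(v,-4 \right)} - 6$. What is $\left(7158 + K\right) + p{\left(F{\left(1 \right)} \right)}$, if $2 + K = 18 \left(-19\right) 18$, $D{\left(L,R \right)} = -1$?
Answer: $\frac{17002}{17} \approx 1000.1$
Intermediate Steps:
$K = -6158$ ($K = -2 + 18 \left(-19\right) 18 = -2 - 6156 = -6158$)
$F{\left(v \right)} = -7$ ($F{\left(v \right)} = -1 - 6 = -7$)
$p{\left(E \right)} = - \frac{2 E}{119}$ ($p{\left(E \right)} = \frac{2 E}{-119} = 2 E \left(- \frac{1}{119}\right) = - \frac{2 E}{119}$)
$\left(7158 + K\right) + p{\left(F{\left(1 \right)} \right)} = \left(7158 - 6158\right) - - \frac{2}{17} = 1000 + \frac{2}{17} = \frac{17002}{17}$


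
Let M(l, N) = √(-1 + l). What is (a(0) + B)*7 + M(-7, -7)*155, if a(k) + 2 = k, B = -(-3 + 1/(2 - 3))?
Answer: 14 + 310*I*√2 ≈ 14.0 + 438.41*I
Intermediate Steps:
B = 4 (B = -(-3 + 1/(-1)) = -(-3 - 1) = -1*(-4) = 4)
a(k) = -2 + k
(a(0) + B)*7 + M(-7, -7)*155 = ((-2 + 0) + 4)*7 + √(-1 - 7)*155 = (-2 + 4)*7 + √(-8)*155 = 2*7 + (2*I*√2)*155 = 14 + 310*I*√2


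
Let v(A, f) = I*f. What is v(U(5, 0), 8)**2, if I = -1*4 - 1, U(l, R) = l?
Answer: 1600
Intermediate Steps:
I = -5 (I = -4 - 1 = -5)
v(A, f) = -5*f
v(U(5, 0), 8)**2 = (-5*8)**2 = (-40)**2 = 1600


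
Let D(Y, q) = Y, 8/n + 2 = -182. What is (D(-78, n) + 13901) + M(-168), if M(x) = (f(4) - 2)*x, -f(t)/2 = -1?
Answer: 13823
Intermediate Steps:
n = -1/23 (n = 8/(-2 - 182) = 8/(-184) = 8*(-1/184) = -1/23 ≈ -0.043478)
f(t) = 2 (f(t) = -2*(-1) = 2)
M(x) = 0 (M(x) = (2 - 2)*x = 0*x = 0)
(D(-78, n) + 13901) + M(-168) = (-78 + 13901) + 0 = 13823 + 0 = 13823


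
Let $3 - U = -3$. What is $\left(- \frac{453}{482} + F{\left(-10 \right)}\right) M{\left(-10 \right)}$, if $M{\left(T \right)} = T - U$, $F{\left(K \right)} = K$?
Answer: $\frac{42184}{241} \approx 175.04$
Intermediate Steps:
$U = 6$ ($U = 3 - -3 = 3 + 3 = 6$)
$M{\left(T \right)} = -6 + T$ ($M{\left(T \right)} = T - 6 = -6 + T$)
$\left(- \frac{453}{482} + F{\left(-10 \right)}\right) M{\left(-10 \right)} = \left(- \frac{453}{482} - 10\right) \left(-6 - 10\right) = \left(\left(-453\right) \frac{1}{482} - 10\right) \left(-16\right) = \left(- \frac{453}{482} - 10\right) \left(-16\right) = \left(- \frac{5273}{482}\right) \left(-16\right) = \frac{42184}{241}$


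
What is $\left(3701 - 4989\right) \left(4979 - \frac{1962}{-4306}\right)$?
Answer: $- \frac{13808349184}{2153} \approx -6.4135 \cdot 10^{6}$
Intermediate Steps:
$\left(3701 - 4989\right) \left(4979 - \frac{1962}{-4306}\right) = - 1288 \left(4979 - - \frac{981}{2153}\right) = - 1288 \left(4979 + \frac{981}{2153}\right) = \left(-1288\right) \frac{10720768}{2153} = - \frac{13808349184}{2153}$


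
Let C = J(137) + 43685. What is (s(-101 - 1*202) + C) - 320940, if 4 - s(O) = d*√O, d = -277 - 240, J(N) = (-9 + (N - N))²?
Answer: -277170 + 517*I*√303 ≈ -2.7717e+5 + 8999.4*I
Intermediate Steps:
J(N) = 81 (J(N) = (-9 + 0)² = (-9)² = 81)
d = -517
s(O) = 4 + 517*√O (s(O) = 4 - (-517)*√O = 4 + 517*√O)
C = 43766 (C = 81 + 43685 = 43766)
(s(-101 - 1*202) + C) - 320940 = ((4 + 517*√(-101 - 1*202)) + 43766) - 320940 = ((4 + 517*√(-101 - 202)) + 43766) - 320940 = ((4 + 517*√(-303)) + 43766) - 320940 = ((4 + 517*(I*√303)) + 43766) - 320940 = ((4 + 517*I*√303) + 43766) - 320940 = (43770 + 517*I*√303) - 320940 = -277170 + 517*I*√303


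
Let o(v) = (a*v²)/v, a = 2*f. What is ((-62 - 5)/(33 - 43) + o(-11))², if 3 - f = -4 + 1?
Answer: 1570009/100 ≈ 15700.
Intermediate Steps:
f = 6 (f = 3 - (-4 + 1) = 3 - 1*(-3) = 3 + 3 = 6)
a = 12 (a = 2*6 = 12)
o(v) = 12*v (o(v) = (12*v²)/v = 12*v)
((-62 - 5)/(33 - 43) + o(-11))² = ((-62 - 5)/(33 - 43) + 12*(-11))² = (-67/(-10) - 132)² = (-67*(-⅒) - 132)² = (67/10 - 132)² = (-1253/10)² = 1570009/100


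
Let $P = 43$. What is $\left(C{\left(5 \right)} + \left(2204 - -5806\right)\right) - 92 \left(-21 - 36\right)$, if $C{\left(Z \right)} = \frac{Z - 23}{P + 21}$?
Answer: $\frac{424119}{32} \approx 13254.0$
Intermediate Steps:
$C{\left(Z \right)} = - \frac{23}{64} + \frac{Z}{64}$ ($C{\left(Z \right)} = \frac{Z - 23}{43 + 21} = \frac{-23 + Z}{64} = \left(-23 + Z\right) \frac{1}{64} = - \frac{23}{64} + \frac{Z}{64}$)
$\left(C{\left(5 \right)} + \left(2204 - -5806\right)\right) - 92 \left(-21 - 36\right) = \left(\left(- \frac{23}{64} + \frac{1}{64} \cdot 5\right) + \left(2204 - -5806\right)\right) - 92 \left(-21 - 36\right) = \left(\left(- \frac{23}{64} + \frac{5}{64}\right) + \left(2204 + 5806\right)\right) - -5244 = \left(- \frac{9}{32} + 8010\right) + 5244 = \frac{256311}{32} + 5244 = \frac{424119}{32}$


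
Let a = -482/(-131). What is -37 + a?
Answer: -4365/131 ≈ -33.321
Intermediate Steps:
a = 482/131 (a = -482*(-1/131) = 482/131 ≈ 3.6794)
-37 + a = -37 + 482/131 = -4365/131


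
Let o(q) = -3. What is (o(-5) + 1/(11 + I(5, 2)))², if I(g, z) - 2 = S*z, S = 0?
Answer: 1444/169 ≈ 8.5444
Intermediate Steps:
I(g, z) = 2 (I(g, z) = 2 + 0*z = 2 + 0 = 2)
(o(-5) + 1/(11 + I(5, 2)))² = (-3 + 1/(11 + 2))² = (-3 + 1/13)² = (-38/13)² = 1444/169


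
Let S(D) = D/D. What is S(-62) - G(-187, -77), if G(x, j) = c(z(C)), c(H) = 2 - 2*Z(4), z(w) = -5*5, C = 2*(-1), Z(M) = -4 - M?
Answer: -17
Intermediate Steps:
S(D) = 1
C = -2
z(w) = -25
c(H) = 18 (c(H) = 2 - 2*(-4 - 1*4) = 2 - 2*(-4 - 4) = 2 - 2*(-8) = 2 + 16 = 18)
G(x, j) = 18
S(-62) - G(-187, -77) = 1 - 1*18 = 1 - 18 = -17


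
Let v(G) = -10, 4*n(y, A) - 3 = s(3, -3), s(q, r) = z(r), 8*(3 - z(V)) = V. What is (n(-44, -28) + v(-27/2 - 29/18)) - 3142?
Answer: -100813/32 ≈ -3150.4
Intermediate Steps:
z(V) = 3 - V/8
s(q, r) = 3 - r/8
n(y, A) = 51/32 (n(y, A) = ¾ + (3 - ⅛*(-3))/4 = ¾ + (3 + 3/8)/4 = ¾ + (¼)*(27/8) = ¾ + 27/32 = 51/32)
(n(-44, -28) + v(-27/2 - 29/18)) - 3142 = (51/32 - 10) - 3142 = -269/32 - 3142 = -100813/32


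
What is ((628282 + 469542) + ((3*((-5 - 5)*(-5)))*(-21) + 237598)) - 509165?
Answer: 823107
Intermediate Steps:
((628282 + 469542) + ((3*((-5 - 5)*(-5)))*(-21) + 237598)) - 509165 = (1097824 + ((3*(-10*(-5)))*(-21) + 237598)) - 509165 = (1097824 + ((3*50)*(-21) + 237598)) - 509165 = (1097824 + (150*(-21) + 237598)) - 509165 = (1097824 + (-3150 + 237598)) - 509165 = (1097824 + 234448) - 509165 = 1332272 - 509165 = 823107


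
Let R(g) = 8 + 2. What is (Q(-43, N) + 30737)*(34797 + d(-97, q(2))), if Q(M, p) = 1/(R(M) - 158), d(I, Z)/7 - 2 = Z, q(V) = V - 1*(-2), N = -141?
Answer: 158485223925/148 ≈ 1.0708e+9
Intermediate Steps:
R(g) = 10
q(V) = 2 + V (q(V) = V + 2 = 2 + V)
d(I, Z) = 14 + 7*Z
Q(M, p) = -1/148 (Q(M, p) = 1/(10 - 158) = 1/(-148) = -1/148)
(Q(-43, N) + 30737)*(34797 + d(-97, q(2))) = (-1/148 + 30737)*(34797 + (14 + 7*(2 + 2))) = 4549075*(34797 + (14 + 7*4))/148 = 4549075*(34797 + (14 + 28))/148 = 4549075*(34797 + 42)/148 = (4549075/148)*34839 = 158485223925/148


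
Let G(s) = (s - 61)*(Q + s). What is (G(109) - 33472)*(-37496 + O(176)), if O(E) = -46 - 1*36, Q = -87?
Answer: 1218128448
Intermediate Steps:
G(s) = (-87 + s)*(-61 + s) (G(s) = (s - 61)*(-87 + s) = (-61 + s)*(-87 + s) = (-87 + s)*(-61 + s))
O(E) = -82 (O(E) = -46 - 36 = -82)
(G(109) - 33472)*(-37496 + O(176)) = ((5307 + 109² - 148*109) - 33472)*(-37496 - 82) = ((5307 + 11881 - 16132) - 33472)*(-37578) = (1056 - 33472)*(-37578) = -32416*(-37578) = 1218128448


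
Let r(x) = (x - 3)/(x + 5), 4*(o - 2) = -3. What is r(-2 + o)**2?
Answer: 225/289 ≈ 0.77855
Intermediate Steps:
o = 5/4 (o = 2 + (1/4)*(-3) = 2 - 3/4 = 5/4 ≈ 1.2500)
r(x) = (-3 + x)/(5 + x)
r(-2 + o)**2 = ((-3 + (-2 + 5/4))/(5 + (-2 + 5/4)))**2 = ((-3 - 3/4)/(5 - 3/4))**2 = (-15/4/(17/4))**2 = ((4/17)*(-15/4))**2 = (-15/17)**2 = 225/289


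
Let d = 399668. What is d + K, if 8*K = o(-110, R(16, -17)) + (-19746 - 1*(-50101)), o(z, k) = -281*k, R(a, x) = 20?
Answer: 3222079/8 ≈ 4.0276e+5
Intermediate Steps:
K = 24735/8 (K = (-281*20 + (-19746 - 1*(-50101)))/8 = (-5620 + (-19746 + 50101))/8 = (-5620 + 30355)/8 = (⅛)*24735 = 24735/8 ≈ 3091.9)
d + K = 399668 + 24735/8 = 3222079/8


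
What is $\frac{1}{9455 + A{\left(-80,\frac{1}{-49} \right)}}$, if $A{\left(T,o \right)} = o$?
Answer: $\frac{49}{463294} \approx 0.00010576$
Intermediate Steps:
$\frac{1}{9455 + A{\left(-80,\frac{1}{-49} \right)}} = \frac{1}{9455 + \frac{1}{-49}} = \frac{1}{9455 - \frac{1}{49}} = \frac{1}{\frac{463294}{49}} = \frac{49}{463294}$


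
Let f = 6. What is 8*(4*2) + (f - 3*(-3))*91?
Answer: 1429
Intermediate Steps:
8*(4*2) + (f - 3*(-3))*91 = 8*(4*2) + (6 - 3*(-3))*91 = 8*8 + (6 + 9)*91 = 64 + 15*91 = 64 + 1365 = 1429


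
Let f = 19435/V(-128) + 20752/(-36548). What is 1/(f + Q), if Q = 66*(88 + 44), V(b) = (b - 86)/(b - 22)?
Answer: 977659/21835129717 ≈ 4.4775e-5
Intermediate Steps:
V(b) = (-86 + b)/(-22 + b)
Q = 8712 (Q = 66*132 = 8712)
f = 13317764509/977659 (f = 19435/(((-86 - 128)/(-22 - 128))) + 20752/(-36548) = 19435/((-214/(-150))) + 20752*(-1/36548) = 19435/((-1/150*(-214))) - 5188/9137 = 19435/(107/75) - 5188/9137 = 19435*(75/107) - 5188/9137 = 1457625/107 - 5188/9137 = 13317764509/977659 ≈ 13622.)
1/(f + Q) = 1/(13317764509/977659 + 8712) = 1/(21835129717/977659) = 977659/21835129717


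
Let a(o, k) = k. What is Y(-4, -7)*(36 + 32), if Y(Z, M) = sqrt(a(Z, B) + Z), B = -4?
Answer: 136*I*sqrt(2) ≈ 192.33*I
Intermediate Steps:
Y(Z, M) = sqrt(-4 + Z)
Y(-4, -7)*(36 + 32) = sqrt(-4 - 4)*(36 + 32) = sqrt(-8)*68 = (2*I*sqrt(2))*68 = 136*I*sqrt(2)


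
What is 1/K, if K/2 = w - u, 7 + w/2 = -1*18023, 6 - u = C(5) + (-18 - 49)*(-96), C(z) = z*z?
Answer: -1/59218 ≈ -1.6887e-5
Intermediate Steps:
C(z) = z²
u = -6451 (u = 6 - (5² + (-18 - 49)*(-96)) = 6 - (25 - 67*(-96)) = 6 - (25 + 6432) = 6 - 1*6457 = 6 - 6457 = -6451)
w = -36060 (w = -14 + 2*(-1*18023) = -14 + 2*(-18023) = -14 - 36046 = -36060)
K = -59218 (K = 2*(-36060 - 1*(-6451)) = 2*(-36060 + 6451) = 2*(-29609) = -59218)
1/K = 1/(-59218) = -1/59218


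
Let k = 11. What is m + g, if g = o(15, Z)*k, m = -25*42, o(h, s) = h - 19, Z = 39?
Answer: -1094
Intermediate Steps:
o(h, s) = -19 + h
m = -1050
g = -44 (g = (-19 + 15)*11 = -4*11 = -44)
m + g = -1050 - 44 = -1094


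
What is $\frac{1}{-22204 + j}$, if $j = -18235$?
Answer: $- \frac{1}{40439} \approx -2.4729 \cdot 10^{-5}$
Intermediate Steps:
$\frac{1}{-22204 + j} = \frac{1}{-22204 - 18235} = \frac{1}{-40439} = - \frac{1}{40439}$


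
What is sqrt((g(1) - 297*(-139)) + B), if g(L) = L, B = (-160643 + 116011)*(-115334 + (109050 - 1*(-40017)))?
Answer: 6*I*sqrt(41820277) ≈ 38801.0*I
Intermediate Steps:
B = -1505571256 (B = -44632*(-115334 + (109050 + 40017)) = -44632*(-115334 + 149067) = -44632*33733 = -1505571256)
sqrt((g(1) - 297*(-139)) + B) = sqrt((1 - 297*(-139)) - 1505571256) = sqrt((1 + 41283) - 1505571256) = sqrt(41284 - 1505571256) = sqrt(-1505529972) = 6*I*sqrt(41820277)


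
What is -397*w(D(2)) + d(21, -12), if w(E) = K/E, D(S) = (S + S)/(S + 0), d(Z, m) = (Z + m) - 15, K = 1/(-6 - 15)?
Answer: 145/42 ≈ 3.4524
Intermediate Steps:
K = -1/21 (K = 1/(-21) = -1/21 ≈ -0.047619)
d(Z, m) = -15 + Z + m
D(S) = 2 (D(S) = (2*S)/S = 2)
w(E) = -1/(21*E)
-397*w(D(2)) + d(21, -12) = -(-397)/(21*2) + (-15 + 21 - 12) = -(-397)/(21*2) - 6 = -397*(-1/42) - 6 = 397/42 - 6 = 145/42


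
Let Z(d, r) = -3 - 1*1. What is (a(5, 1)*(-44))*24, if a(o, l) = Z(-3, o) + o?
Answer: -1056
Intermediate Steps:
Z(d, r) = -4 (Z(d, r) = -3 - 1 = -4)
a(o, l) = -4 + o
(a(5, 1)*(-44))*24 = ((-4 + 5)*(-44))*24 = (1*(-44))*24 = -44*24 = -1056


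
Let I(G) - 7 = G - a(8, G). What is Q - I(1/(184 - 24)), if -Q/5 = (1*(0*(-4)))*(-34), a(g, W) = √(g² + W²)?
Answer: -1121/160 + √1638401/160 ≈ 0.99375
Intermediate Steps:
a(g, W) = √(W² + g²)
I(G) = 7 + G - √(64 + G²) (I(G) = 7 + (G - √(G² + 8²)) = 7 + (G - √(G² + 64)) = 7 + (G - √(64 + G²)) = 7 + G - √(64 + G²))
Q = 0 (Q = -5*1*(0*(-4))*(-34) = -5*1*0*(-34) = -0*(-34) = -5*0 = 0)
Q - I(1/(184 - 24)) = 0 - (7 + 1/(184 - 24) - √(64 + (1/(184 - 24))²)) = 0 - (7 + 1/160 - √(64 + (1/160)²)) = 0 - (7 + 1/160 - √(64 + 1/25600)) = 0 - (7 + 1/160 - √(1638401/25600)) = 0 - (7 + 1/160 - √1638401/160) = 0 - (1121/160 - √1638401/160) = 0 + (-1121/160 + √1638401/160) = -1121/160 + √1638401/160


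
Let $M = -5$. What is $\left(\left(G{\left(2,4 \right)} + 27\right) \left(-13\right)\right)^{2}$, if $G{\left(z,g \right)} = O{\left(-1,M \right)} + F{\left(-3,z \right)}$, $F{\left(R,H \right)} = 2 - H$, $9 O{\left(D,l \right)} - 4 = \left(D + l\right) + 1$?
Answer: $\frac{9897316}{81} \approx 1.2219 \cdot 10^{5}$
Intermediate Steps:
$O{\left(D,l \right)} = \frac{5}{9} + \frac{D}{9} + \frac{l}{9}$ ($O{\left(D,l \right)} = \frac{4}{9} + \frac{\left(D + l\right) + 1}{9} = \frac{4}{9} + \frac{1 + D + l}{9} = \frac{4}{9} + \left(\frac{1}{9} + \frac{D}{9} + \frac{l}{9}\right) = \frac{5}{9} + \frac{D}{9} + \frac{l}{9}$)
$G{\left(z,g \right)} = \frac{17}{9} - z$ ($G{\left(z,g \right)} = \left(\frac{5}{9} + \frac{1}{9} \left(-1\right) + \frac{1}{9} \left(-5\right)\right) - \left(-2 + z\right) = \left(\frac{5}{9} - \frac{1}{9} - \frac{5}{9}\right) - \left(-2 + z\right) = - \frac{1}{9} - \left(-2 + z\right) = \frac{17}{9} - z$)
$\left(\left(G{\left(2,4 \right)} + 27\right) \left(-13\right)\right)^{2} = \left(\left(\left(\frac{17}{9} - 2\right) + 27\right) \left(-13\right)\right)^{2} = \left(\left(- \frac{1}{9} + 27\right) \left(-13\right)\right)^{2} = \left(\frac{242}{9} \left(-13\right)\right)^{2} = \left(- \frac{3146}{9}\right)^{2} = \frac{9897316}{81}$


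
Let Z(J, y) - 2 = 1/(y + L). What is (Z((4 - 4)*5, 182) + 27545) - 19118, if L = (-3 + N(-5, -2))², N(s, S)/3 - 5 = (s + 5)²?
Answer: 2747855/326 ≈ 8429.0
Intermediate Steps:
N(s, S) = 15 + 3*(5 + s)² (N(s, S) = 15 + 3*(s + 5)² = 15 + 3*(5 + s)²)
L = 144 (L = (-3 + (15 + 3*(5 - 5)²))² = (-3 + (15 + 3*0²))² = (-3 + (15 + 3*0))² = (-3 + (15 + 0))² = (-3 + 15)² = 12² = 144)
Z(J, y) = 2 + 1/(144 + y) (Z(J, y) = 2 + 1/(y + 144) = 2 + 1/(144 + y))
(Z((4 - 4)*5, 182) + 27545) - 19118 = ((289 + 2*182)/(144 + 182) + 27545) - 19118 = ((289 + 364)/326 + 27545) - 19118 = ((1/326)*653 + 27545) - 19118 = (653/326 + 27545) - 19118 = 8980323/326 - 19118 = 2747855/326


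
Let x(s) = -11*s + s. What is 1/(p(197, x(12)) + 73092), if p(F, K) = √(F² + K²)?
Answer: 73092/5342387255 - √53209/5342387255 ≈ 1.3638e-5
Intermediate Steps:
x(s) = -10*s
1/(p(197, x(12)) + 73092) = 1/(√(197² + (-10*12)²) + 73092) = 1/(√(38809 + (-120)²) + 73092) = 1/(√(38809 + 14400) + 73092) = 1/(√53209 + 73092) = 1/(73092 + √53209)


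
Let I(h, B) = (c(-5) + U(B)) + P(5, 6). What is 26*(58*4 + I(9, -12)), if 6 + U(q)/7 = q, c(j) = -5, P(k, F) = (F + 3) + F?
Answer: 3016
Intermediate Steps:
P(k, F) = 3 + 2*F (P(k, F) = (3 + F) + F = 3 + 2*F)
U(q) = -42 + 7*q
I(h, B) = -32 + 7*B (I(h, B) = (-5 + (-42 + 7*B)) + (3 + 2*6) = (-47 + 7*B) + (3 + 12) = (-47 + 7*B) + 15 = -32 + 7*B)
26*(58*4 + I(9, -12)) = 26*(58*4 + (-32 + 7*(-12))) = 26*(232 + (-32 - 84)) = 26*(232 - 116) = 26*116 = 3016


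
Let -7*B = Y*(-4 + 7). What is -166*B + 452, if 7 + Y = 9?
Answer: 4160/7 ≈ 594.29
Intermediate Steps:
Y = 2 (Y = -7 + 9 = 2)
B = -6/7 (B = -2*(-4 + 7)/7 = -2*3/7 = -1/7*6 = -6/7 ≈ -0.85714)
-166*B + 452 = -166*(-6/7) + 452 = 996/7 + 452 = 4160/7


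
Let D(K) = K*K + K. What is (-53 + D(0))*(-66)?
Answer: 3498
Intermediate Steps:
D(K) = K + K**2 (D(K) = K**2 + K = K + K**2)
(-53 + D(0))*(-66) = (-53 + 0*(1 + 0))*(-66) = (-53 + 0*1)*(-66) = (-53 + 0)*(-66) = -53*(-66) = 3498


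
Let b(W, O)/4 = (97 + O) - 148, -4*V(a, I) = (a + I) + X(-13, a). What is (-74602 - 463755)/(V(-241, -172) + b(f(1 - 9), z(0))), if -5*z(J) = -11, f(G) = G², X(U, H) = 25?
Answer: 2691785/491 ≈ 5482.3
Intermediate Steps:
V(a, I) = -25/4 - I/4 - a/4 (V(a, I) = -((a + I) + 25)/4 = -((I + a) + 25)/4 = -(25 + I + a)/4 = -25/4 - I/4 - a/4)
z(J) = 11/5 (z(J) = -⅕*(-11) = 11/5)
b(W, O) = -204 + 4*O (b(W, O) = 4*((97 + O) - 148) = 4*(-51 + O) = -204 + 4*O)
(-74602 - 463755)/(V(-241, -172) + b(f(1 - 9), z(0))) = (-74602 - 463755)/((-25/4 - ¼*(-172) - ¼*(-241)) + (-204 + 4*(11/5))) = -538357/((-25/4 + 43 + 241/4) + (-204 + 44/5)) = -538357/(97 - 976/5) = -538357/(-491/5) = -538357*(-5/491) = 2691785/491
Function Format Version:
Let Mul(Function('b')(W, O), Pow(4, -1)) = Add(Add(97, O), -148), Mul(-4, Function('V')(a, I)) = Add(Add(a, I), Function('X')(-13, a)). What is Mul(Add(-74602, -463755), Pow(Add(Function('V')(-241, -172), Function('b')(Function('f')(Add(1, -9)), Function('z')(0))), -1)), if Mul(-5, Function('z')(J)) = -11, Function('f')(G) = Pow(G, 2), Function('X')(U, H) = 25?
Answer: Rational(2691785, 491) ≈ 5482.3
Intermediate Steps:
Function('V')(a, I) = Add(Rational(-25, 4), Mul(Rational(-1, 4), I), Mul(Rational(-1, 4), a)) (Function('V')(a, I) = Mul(Rational(-1, 4), Add(Add(a, I), 25)) = Mul(Rational(-1, 4), Add(Add(I, a), 25)) = Mul(Rational(-1, 4), Add(25, I, a)) = Add(Rational(-25, 4), Mul(Rational(-1, 4), I), Mul(Rational(-1, 4), a)))
Function('z')(J) = Rational(11, 5) (Function('z')(J) = Mul(Rational(-1, 5), -11) = Rational(11, 5))
Function('b')(W, O) = Add(-204, Mul(4, O)) (Function('b')(W, O) = Mul(4, Add(Add(97, O), -148)) = Mul(4, Add(-51, O)) = Add(-204, Mul(4, O)))
Mul(Add(-74602, -463755), Pow(Add(Function('V')(-241, -172), Function('b')(Function('f')(Add(1, -9)), Function('z')(0))), -1)) = Mul(Add(-74602, -463755), Pow(Add(Add(Rational(-25, 4), Mul(Rational(-1, 4), -172), Mul(Rational(-1, 4), -241)), Add(-204, Mul(4, Rational(11, 5)))), -1)) = Mul(-538357, Pow(Add(Add(Rational(-25, 4), 43, Rational(241, 4)), Add(-204, Rational(44, 5))), -1)) = Mul(-538357, Pow(Add(97, Rational(-976, 5)), -1)) = Mul(-538357, Pow(Rational(-491, 5), -1)) = Mul(-538357, Rational(-5, 491)) = Rational(2691785, 491)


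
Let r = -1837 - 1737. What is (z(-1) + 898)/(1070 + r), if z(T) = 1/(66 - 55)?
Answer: -9879/27544 ≈ -0.35866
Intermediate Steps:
r = -3574
z(T) = 1/11
(z(-1) + 898)/(1070 + r) = (1/11 + 898)/(1070 - 3574) = (9879/11)/(-2504) = (9879/11)*(-1/2504) = -9879/27544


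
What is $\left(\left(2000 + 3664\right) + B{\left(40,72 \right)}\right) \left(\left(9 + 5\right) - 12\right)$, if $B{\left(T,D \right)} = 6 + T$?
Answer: $11420$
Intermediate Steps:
$\left(\left(2000 + 3664\right) + B{\left(40,72 \right)}\right) \left(\left(9 + 5\right) - 12\right) = \left(\left(2000 + 3664\right) + \left(6 + 40\right)\right) \left(\left(9 + 5\right) - 12\right) = \left(5664 + 46\right) \left(14 - 12\right) = 5710 \cdot 2 = 11420$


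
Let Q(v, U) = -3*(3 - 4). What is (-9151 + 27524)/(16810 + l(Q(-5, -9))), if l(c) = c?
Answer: 18373/16813 ≈ 1.0928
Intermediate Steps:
Q(v, U) = 3 (Q(v, U) = -3*(-1) = 3)
(-9151 + 27524)/(16810 + l(Q(-5, -9))) = (-9151 + 27524)/(16810 + 3) = 18373/16813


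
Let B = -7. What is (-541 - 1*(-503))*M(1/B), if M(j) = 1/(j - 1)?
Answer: 133/4 ≈ 33.250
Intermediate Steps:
M(j) = 1/(-1 + j)
(-541 - 1*(-503))*M(1/B) = (-541 - 1*(-503))/(-1 + 1/(-7)) = (-541 + 503)/(-1 - 1/7) = -38/(-8/7) = -38*(-7/8) = 133/4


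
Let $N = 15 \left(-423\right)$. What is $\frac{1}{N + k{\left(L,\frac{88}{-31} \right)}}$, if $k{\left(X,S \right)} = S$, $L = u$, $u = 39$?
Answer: $- \frac{31}{196783} \approx -0.00015753$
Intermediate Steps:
$L = 39$
$N = -6345$
$\frac{1}{N + k{\left(L,\frac{88}{-31} \right)}} = \frac{1}{-6345 + \frac{88}{-31}} = \frac{1}{-6345 + 88 \left(- \frac{1}{31}\right)} = \frac{1}{-6345 - \frac{88}{31}} = \frac{1}{- \frac{196783}{31}} = - \frac{31}{196783}$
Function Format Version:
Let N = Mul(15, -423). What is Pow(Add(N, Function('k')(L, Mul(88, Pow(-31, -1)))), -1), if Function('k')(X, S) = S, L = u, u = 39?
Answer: Rational(-31, 196783) ≈ -0.00015753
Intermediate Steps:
L = 39
N = -6345
Pow(Add(N, Function('k')(L, Mul(88, Pow(-31, -1)))), -1) = Pow(Add(-6345, Mul(88, Pow(-31, -1))), -1) = Pow(Add(-6345, Mul(88, Rational(-1, 31))), -1) = Pow(Add(-6345, Rational(-88, 31)), -1) = Pow(Rational(-196783, 31), -1) = Rational(-31, 196783)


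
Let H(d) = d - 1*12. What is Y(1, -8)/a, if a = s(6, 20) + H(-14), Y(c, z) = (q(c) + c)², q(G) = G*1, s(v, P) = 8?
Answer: -2/9 ≈ -0.22222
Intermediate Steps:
q(G) = G
Y(c, z) = 4*c² (Y(c, z) = (c + c)² = (2*c)² = 4*c²)
H(d) = -12 + d (H(d) = d - 12 = -12 + d)
a = -18 (a = 8 + (-12 - 14) = 8 - 26 = -18)
Y(1, -8)/a = (4*1²)/(-18) = (4*1)*(-1/18) = 4*(-1/18) = -2/9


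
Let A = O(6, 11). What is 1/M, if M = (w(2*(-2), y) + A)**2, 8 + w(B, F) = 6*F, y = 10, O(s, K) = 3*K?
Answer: 1/7225 ≈ 0.00013841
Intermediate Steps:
A = 33 (A = 3*11 = 33)
w(B, F) = -8 + 6*F
M = 7225 (M = ((-8 + 6*10) + 33)**2 = ((-8 + 60) + 33)**2 = (52 + 33)**2 = 85**2 = 7225)
1/M = 1/7225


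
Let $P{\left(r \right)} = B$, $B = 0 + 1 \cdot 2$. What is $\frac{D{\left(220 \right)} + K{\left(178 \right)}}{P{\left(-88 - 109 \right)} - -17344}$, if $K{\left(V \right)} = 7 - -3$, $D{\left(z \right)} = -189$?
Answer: $- \frac{179}{17346} \approx -0.010319$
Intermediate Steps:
$B = 2$ ($B = 0 + 2 = 2$)
$P{\left(r \right)} = 2$
$K{\left(V \right)} = 10$ ($K{\left(V \right)} = 7 + 3 = 10$)
$\frac{D{\left(220 \right)} + K{\left(178 \right)}}{P{\left(-88 - 109 \right)} - -17344} = \frac{-189 + 10}{2 - -17344} = - \frac{179}{2 + 17344} = - \frac{179}{17346}$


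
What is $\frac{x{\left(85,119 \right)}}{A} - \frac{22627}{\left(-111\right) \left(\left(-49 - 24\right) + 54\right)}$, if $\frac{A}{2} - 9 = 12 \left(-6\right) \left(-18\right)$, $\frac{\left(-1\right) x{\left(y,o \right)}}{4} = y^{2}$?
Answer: $- \frac{4000219}{183483} \approx -21.802$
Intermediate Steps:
$x{\left(y,o \right)} = - 4 y^{2}$
$A = 2610$ ($A = 18 + 2 \cdot 12 \left(-6\right) \left(-18\right) = 18 + 2 \left(\left(-72\right) \left(-18\right)\right) = 18 + 2 \cdot 1296 = 18 + 2592 = 2610$)
$\frac{x{\left(85,119 \right)}}{A} - \frac{22627}{\left(-111\right) \left(\left(-49 - 24\right) + 54\right)} = \frac{\left(-4\right) 85^{2}}{2610} - \frac{22627}{\left(-111\right) \left(\left(-49 - 24\right) + 54\right)} = \left(-4\right) 7225 \cdot \frac{1}{2610} - \frac{22627}{\left(-111\right) \left(-73 + 54\right)} = \left(-28900\right) \frac{1}{2610} - \frac{22627}{\left(-111\right) \left(-19\right)} = - \frac{2890}{261} - \frac{22627}{2109} = - \frac{4000219}{183483}$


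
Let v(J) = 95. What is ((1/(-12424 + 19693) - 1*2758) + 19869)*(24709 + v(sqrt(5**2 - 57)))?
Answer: 1028372682480/2423 ≈ 4.2442e+8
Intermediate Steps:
((1/(-12424 + 19693) - 1*2758) + 19869)*(24709 + v(sqrt(5**2 - 57))) = ((1/(-12424 + 19693) - 1*2758) + 19869)*(24709 + 95) = ((1/7269 - 2758) + 19869)*24804 = (-20047901/7269 + 19869)*24804 = (124379860/7269)*24804 = 1028372682480/2423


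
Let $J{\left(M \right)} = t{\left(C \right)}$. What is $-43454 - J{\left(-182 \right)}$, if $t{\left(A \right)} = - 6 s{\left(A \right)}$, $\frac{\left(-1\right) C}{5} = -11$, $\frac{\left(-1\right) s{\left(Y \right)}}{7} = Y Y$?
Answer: $-170504$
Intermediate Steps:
$s{\left(Y \right)} = - 7 Y^{2}$ ($s{\left(Y \right)} = - 7 Y Y = - 7 Y^{2}$)
$C = 55$ ($C = \left(-5\right) \left(-11\right) = 55$)
$t{\left(A \right)} = 42 A^{2}$ ($t{\left(A \right)} = - 6 \left(- 7 A^{2}\right) = 42 A^{2}$)
$J{\left(M \right)} = 127050$ ($J{\left(M \right)} = 42 \cdot 55^{2} = 42 \cdot 3025 = 127050$)
$-43454 - J{\left(-182 \right)} = -43454 - 127050 = -170504$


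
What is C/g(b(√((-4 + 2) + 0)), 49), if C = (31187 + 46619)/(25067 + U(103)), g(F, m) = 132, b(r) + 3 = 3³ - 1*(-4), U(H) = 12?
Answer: 38903/1655214 ≈ 0.023503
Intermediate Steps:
b(r) = 28 (b(r) = -3 + (3³ - 1*(-4)) = -3 + (27 + 4) = -3 + 31 = 28)
C = 77806/25079 (C = (31187 + 46619)/(25067 + 12) = 77806/25079 ≈ 3.1024)
C/g(b(√((-4 + 2) + 0)), 49) = (77806/25079)/132 = (77806/25079)*(1/132) = 38903/1655214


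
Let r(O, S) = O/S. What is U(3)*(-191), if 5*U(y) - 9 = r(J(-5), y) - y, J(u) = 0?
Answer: -1146/5 ≈ -229.20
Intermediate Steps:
U(y) = 9/5 - y/5 (U(y) = 9/5 + (0/y - y)/5 = 9/5 + (0 - y)/5 = 9/5 + (-y)/5 = 9/5 - y/5)
U(3)*(-191) = (9/5 - ⅕*3)*(-191) = (9/5 - ⅗)*(-191) = (6/5)*(-191) = -1146/5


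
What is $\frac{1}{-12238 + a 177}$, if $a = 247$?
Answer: $\frac{1}{31481} \approx 3.1765 \cdot 10^{-5}$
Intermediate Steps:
$\frac{1}{-12238 + a 177} = \frac{1}{-12238 + 247 \cdot 177} = \frac{1}{-12238 + 43719} = \frac{1}{31481}$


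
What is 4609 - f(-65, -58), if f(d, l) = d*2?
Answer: 4739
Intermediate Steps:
f(d, l) = 2*d
4609 - f(-65, -58) = 4609 - 2*(-65) = 4609 - 1*(-130) = 4609 + 130 = 4739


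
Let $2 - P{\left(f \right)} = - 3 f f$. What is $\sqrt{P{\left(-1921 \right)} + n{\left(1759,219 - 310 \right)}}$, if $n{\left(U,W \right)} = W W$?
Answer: $\sqrt{11079006} \approx 3328.5$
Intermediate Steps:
$n{\left(U,W \right)} = W^{2}$
$P{\left(f \right)} = 2 + 3 f^{2}$ ($P{\left(f \right)} = 2 - - 3 f f = 2 - - 3 f^{2} = 2 + 3 f^{2}$)
$\sqrt{P{\left(-1921 \right)} + n{\left(1759,219 - 310 \right)}} = \sqrt{\left(2 + 3 \left(-1921\right)^{2}\right) + \left(219 - 310\right)^{2}} = \sqrt{\left(2 + 3 \cdot 3690241\right) + \left(-91\right)^{2}} = \sqrt{\left(2 + 11070723\right) + 8281} = \sqrt{11070725 + 8281} = \sqrt{11079006}$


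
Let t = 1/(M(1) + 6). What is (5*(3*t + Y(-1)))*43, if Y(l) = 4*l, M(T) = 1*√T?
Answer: -5375/7 ≈ -767.86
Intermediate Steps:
M(T) = √T
t = ⅐ (t = 1/(√1 + 6) = 1/(1 + 6) = 1/7 = ⅐ ≈ 0.14286)
(5*(3*t + Y(-1)))*43 = (5*(3*(⅐) + 4*(-1)))*43 = (5*(3/7 - 4))*43 = (5*(-25/7))*43 = -125/7*43 = -5375/7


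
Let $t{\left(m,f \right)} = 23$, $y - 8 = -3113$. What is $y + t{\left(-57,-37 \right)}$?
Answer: $-3082$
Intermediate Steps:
$y = -3105$ ($y = 8 - 3113 = -3105$)
$y + t{\left(-57,-37 \right)} = -3105 + 23 = -3082$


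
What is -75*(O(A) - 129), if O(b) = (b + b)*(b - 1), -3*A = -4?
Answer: 28825/3 ≈ 9608.3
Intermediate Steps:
A = 4/3 (A = -⅓*(-4) = 4/3 ≈ 1.3333)
O(b) = 2*b*(-1 + b) (O(b) = (2*b)*(-1 + b) = 2*b*(-1 + b))
-75*(O(A) - 129) = -75*(2*(4/3)*(-1 + 4/3) - 129) = -75*(2*(4/3)*(⅓) - 129) = -75*(8/9 - 129) = -75*(-1153/9) = 28825/3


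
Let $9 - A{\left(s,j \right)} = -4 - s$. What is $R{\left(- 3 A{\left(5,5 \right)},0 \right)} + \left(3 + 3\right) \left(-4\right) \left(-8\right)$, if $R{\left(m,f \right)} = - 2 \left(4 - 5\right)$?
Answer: $194$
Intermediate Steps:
$A{\left(s,j \right)} = 13 + s$ ($A{\left(s,j \right)} = 9 - \left(-4 - s\right) = 9 + \left(4 + s\right) = 13 + s$)
$R{\left(m,f \right)} = 2$ ($R{\left(m,f \right)} = \left(-2\right) \left(-1\right) = 2$)
$R{\left(- 3 A{\left(5,5 \right)},0 \right)} + \left(3 + 3\right) \left(-4\right) \left(-8\right) = 2 + \left(3 + 3\right) \left(-4\right) \left(-8\right) = 2 + 6 \left(-4\right) \left(-8\right) = 2 - -192 = 2 + 192 = 194$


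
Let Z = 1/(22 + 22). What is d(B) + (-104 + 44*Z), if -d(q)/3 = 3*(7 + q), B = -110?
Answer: 824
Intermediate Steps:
d(q) = -63 - 9*q (d(q) = -9*(7 + q) = -3*(21 + 3*q) = -63 - 9*q)
Z = 1/44 ≈ 0.022727
d(B) + (-104 + 44*Z) = (-63 - 9*(-110)) + (-104 + 44*(1/44)) = (-63 + 990) + (-104 + 1) = 927 - 103 = 824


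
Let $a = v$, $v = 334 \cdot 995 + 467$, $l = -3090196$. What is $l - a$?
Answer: $-3422993$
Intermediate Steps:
$v = 332797$ ($v = 332330 + 467 = 332797$)
$a = 332797$
$l - a = -3090196 - 332797 = -3422993$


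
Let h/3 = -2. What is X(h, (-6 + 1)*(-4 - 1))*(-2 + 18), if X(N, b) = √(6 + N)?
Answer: 0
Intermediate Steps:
h = -6 (h = 3*(-2) = -6)
X(h, (-6 + 1)*(-4 - 1))*(-2 + 18) = √(6 - 6)*(-2 + 18) = √0*16 = 0*16 = 0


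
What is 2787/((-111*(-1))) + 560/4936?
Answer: 575783/22829 ≈ 25.222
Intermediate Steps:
2787/((-111*(-1))) + 560/4936 = 2787/111 + 560*(1/4936) = 2787*(1/111) + 70/617 = 929/37 + 70/617 = 575783/22829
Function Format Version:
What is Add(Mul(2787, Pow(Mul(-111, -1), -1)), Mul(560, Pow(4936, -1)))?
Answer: Rational(575783, 22829) ≈ 25.222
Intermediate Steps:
Add(Mul(2787, Pow(Mul(-111, -1), -1)), Mul(560, Pow(4936, -1))) = Add(Mul(2787, Pow(111, -1)), Mul(560, Rational(1, 4936))) = Add(Mul(2787, Rational(1, 111)), Rational(70, 617)) = Add(Rational(929, 37), Rational(70, 617)) = Rational(575783, 22829)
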